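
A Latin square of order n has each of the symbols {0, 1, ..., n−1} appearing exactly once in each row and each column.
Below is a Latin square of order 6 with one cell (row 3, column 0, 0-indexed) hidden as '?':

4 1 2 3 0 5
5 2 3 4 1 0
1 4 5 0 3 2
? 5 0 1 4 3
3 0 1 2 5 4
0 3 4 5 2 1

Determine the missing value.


Row 3 contains symbols [0, 1, 3, 4, 5] — missing [2].
Column 0 contains symbols [0, 1, 3, 4, 5] — missing [2].
The missing symbol must appear in both missing sets; intersection = [2].
Therefore the hidden value is 2.

Missing value = 2.


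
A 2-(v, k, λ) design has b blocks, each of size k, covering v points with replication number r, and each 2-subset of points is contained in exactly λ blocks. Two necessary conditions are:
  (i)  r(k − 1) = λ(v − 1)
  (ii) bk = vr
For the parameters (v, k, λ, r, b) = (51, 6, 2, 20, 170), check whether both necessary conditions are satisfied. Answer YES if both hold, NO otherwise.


Condition (i): r(k − 1) = 20·5 = 100; λ(v − 1) = 2·50 = 100. Match? YES.
Condition (ii): bk = 170·6 = 1020; vr = 51·20 = 1020. Match? YES.
Both conditions hold? YES.

YES


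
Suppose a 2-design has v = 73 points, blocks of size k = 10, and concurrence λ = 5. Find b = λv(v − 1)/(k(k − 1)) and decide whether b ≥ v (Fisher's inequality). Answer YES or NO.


r = λ(v − 1)/(k − 1) = 5·72/9 = 40.
b = vr/k = 73·40/10 = 292.
Fisher's inequality: b ≥ v ⇔ 292 ≥ 73? YES.

YES


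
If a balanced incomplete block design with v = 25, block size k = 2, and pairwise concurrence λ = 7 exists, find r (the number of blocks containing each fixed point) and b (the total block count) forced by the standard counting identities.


Any 2-(v, k, λ) BIBD satisfies two necessary conditions:
  (i)  Each point sits in r blocks, and counting incidences through any fixed point gives r(k − 1) = λ(v − 1), so r = λ(v − 1)/(k − 1).
  (ii) Total incidences bk = vr, so b = vr/k.
Step 1: r = λ(v − 1)/(k − 1) = 7·(25 − 1)/(2 − 1) = 7·24/1 = 168/1 = 168.
Step 2: b = vr/k = 25·168/2 = 4200/2 = 2100.
Check integrality: r = 168 ∈ Z ✓, b = 2100 ∈ Z ✓.
(These identities are necessary conditions: they determine r and b for any design with these parameters, but do not by themselves prove that one exists.)

r = 168, b = 2100.


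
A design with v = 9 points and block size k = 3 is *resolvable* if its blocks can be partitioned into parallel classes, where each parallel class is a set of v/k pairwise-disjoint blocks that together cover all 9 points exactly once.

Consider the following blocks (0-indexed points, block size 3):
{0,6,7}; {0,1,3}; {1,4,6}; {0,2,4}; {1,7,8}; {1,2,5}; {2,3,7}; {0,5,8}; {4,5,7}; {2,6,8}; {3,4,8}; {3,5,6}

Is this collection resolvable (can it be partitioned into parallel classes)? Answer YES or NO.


v = 9, block size k = 3, number of blocks = 12.
For resolvability, blocks must partition into parallel classes of size v/k = 3.
Total blocks must therefore be a multiple of 3: 12 = 3·4 + 0 ⇒ divisible ✓.
Greedy packing gives 4 candidate class(es). Each should be a full parallel class (size 3, covers all 9 points).
  Class 1 (3 blocks): {0,6,7}; {1,2,5}; {3,4,8}. Points covered: [0, 1, 2, 3, 4, 5, 6, 7, 8].
  Class 2 (3 blocks): {0,1,3}; {4,5,7}; {2,6,8}. Points covered: [0, 1, 2, 3, 4, 5, 6, 7, 8].
  Class 3 (3 blocks): {1,4,6}; {2,3,7}; {0,5,8}. Points covered: [0, 1, 2, 3, 4, 5, 6, 7, 8].
  Class 4 (3 blocks): {0,2,4}; {1,7,8}; {3,5,6}. Points covered: [0, 1, 2, 3, 4, 5, 6, 7, 8].
All classes full (size 3)? YES. All classes cover every point? YES.
Resolvable? YES.

YES


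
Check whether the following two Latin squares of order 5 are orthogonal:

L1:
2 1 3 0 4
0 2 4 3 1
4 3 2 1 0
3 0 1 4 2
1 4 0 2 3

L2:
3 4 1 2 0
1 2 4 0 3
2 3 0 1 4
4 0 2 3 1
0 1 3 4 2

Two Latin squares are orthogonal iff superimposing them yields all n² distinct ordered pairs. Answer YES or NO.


Form the n² = 25 superimposed pairs (L1[i][j], L2[i][j]), row by row (rows and columns indexed from 0):
row 0: (2,3) (1,4) (3,1) (0,2) (4,0)
row 1: (0,1) (2,2) (4,4) (3,0) (1,3)
row 2: (4,2) (3,3) (2,0) (1,1) (0,4)
row 3: (3,4) (0,0) (1,2) (4,3) (2,1)
row 4: (1,0) (4,1) (0,3) (2,4) (3,2)
Orthogonality requires all 25 pairs distinct.
Check by first coordinate: for each symbol s of L1, list the L2 entries in the n cells where L1 = s; they must all differ.
  L1 = 0: L2 entries (in reading order) 2, 1, 4, 0, 3 — all 5 distinct ✓
  L1 = 1: L2 entries (in reading order) 4, 3, 1, 2, 0 — all 5 distinct ✓
  L1 = 2: L2 entries (in reading order) 3, 2, 0, 1, 4 — all 5 distinct ✓
  L1 = 3: L2 entries (in reading order) 1, 0, 3, 4, 2 — all 5 distinct ✓
  L1 = 4: L2 entries (in reading order) 0, 4, 2, 3, 1 — all 5 distinct ✓
Every symbol of L1 meets every symbol of L2 exactly once, so all 25 pairs are distinct (25 of 25).
Conclusion: YES.

YES


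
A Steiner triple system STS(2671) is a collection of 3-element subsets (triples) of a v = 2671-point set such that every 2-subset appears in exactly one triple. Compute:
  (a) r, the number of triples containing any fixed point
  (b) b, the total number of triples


An STS(v) is a 2-(v, 3, 1) BIBD: block size k = 3, λ = 1.
Replication: r(k − 1) = λ(v − 1) ⇒ r·2 = 2671 − 1 = 2670 ⇒ r = 1335.
Block count: b = v(v − 1)/6 = 2671·2670/6 = 7131570/6 = 1188595.

r = 1335, b = 1188595.


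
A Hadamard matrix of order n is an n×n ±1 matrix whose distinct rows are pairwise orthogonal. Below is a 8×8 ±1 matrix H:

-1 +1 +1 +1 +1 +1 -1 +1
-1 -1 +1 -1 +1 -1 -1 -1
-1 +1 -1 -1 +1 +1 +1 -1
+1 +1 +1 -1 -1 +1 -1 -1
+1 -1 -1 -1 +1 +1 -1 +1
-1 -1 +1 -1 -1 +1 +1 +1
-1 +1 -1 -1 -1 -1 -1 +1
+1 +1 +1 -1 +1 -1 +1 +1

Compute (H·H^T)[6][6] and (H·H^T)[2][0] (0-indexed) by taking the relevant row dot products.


Row 0 of H: [-1, 1, 1, 1, 1, 1, -1, 1].
Row 2 of H: [-1, 1, -1, -1, 1, 1, 1, -1].
Row 6 of H: [-1, 1, -1, -1, -1, -1, -1, 1].
(H·H^T)[6][6] = Σ_j H[6][j]·H[6][j] = (-1)² + (1)² + (-1)² + (-1)² + (-1)² + (-1)² + (-1)² + (1)² = 1 + 1 + 1 + 1 + 1 + 1 + 1 + 1 = 8.
(H·H^T)[2][0] = Σ_j H[2][j]·H[0][j] = (-1)·(-1) + (1)·(1) + (-1)·(1) + (-1)·(1) + (1)·(1) + (1)·(1) + (1)·(-1) + (-1)·(1) = 1 + 1 + -1 + -1 + 1 + 1 + -1 + -1 = 0.
So rows 2 and 0 are orthogonal; the diagonal entry equals n = 8.

(6,6) entry = 8; (2,0) entry = 0.


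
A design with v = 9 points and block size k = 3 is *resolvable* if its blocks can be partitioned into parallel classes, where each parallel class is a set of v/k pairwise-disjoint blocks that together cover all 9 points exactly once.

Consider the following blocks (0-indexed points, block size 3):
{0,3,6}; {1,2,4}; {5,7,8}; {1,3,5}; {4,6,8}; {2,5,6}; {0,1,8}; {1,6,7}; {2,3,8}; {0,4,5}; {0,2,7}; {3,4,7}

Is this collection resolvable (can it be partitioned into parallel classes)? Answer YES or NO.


v = 9, block size k = 3, number of blocks = 12.
For resolvability, blocks must partition into parallel classes of size v/k = 3.
Total blocks must therefore be a multiple of 3: 12 = 3·4 + 0 ⇒ divisible ✓.
Greedy packing gives 4 candidate class(es). Each should be a full parallel class (size 3, covers all 9 points).
  Class 1 (3 blocks): {0,3,6}; {1,2,4}; {5,7,8}. Points covered: [0, 1, 2, 3, 4, 5, 6, 7, 8].
  Class 2 (3 blocks): {1,3,5}; {4,6,8}; {0,2,7}. Points covered: [0, 1, 2, 3, 4, 5, 6, 7, 8].
  Class 3 (3 blocks): {2,5,6}; {0,1,8}; {3,4,7}. Points covered: [0, 1, 2, 3, 4, 5, 6, 7, 8].
  Class 4 (3 blocks): {1,6,7}; {2,3,8}; {0,4,5}. Points covered: [0, 1, 2, 3, 4, 5, 6, 7, 8].
All classes full (size 3)? YES. All classes cover every point? YES.
Resolvable? YES.

YES


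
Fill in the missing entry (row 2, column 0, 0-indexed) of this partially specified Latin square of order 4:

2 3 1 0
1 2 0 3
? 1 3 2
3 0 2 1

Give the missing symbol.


Row 2 contains symbols [1, 2, 3] — missing [0].
Column 0 contains symbols [1, 2, 3] — missing [0].
The missing symbol must appear in both missing sets; intersection = [0].
Therefore the hidden value is 0.

Missing value = 0.


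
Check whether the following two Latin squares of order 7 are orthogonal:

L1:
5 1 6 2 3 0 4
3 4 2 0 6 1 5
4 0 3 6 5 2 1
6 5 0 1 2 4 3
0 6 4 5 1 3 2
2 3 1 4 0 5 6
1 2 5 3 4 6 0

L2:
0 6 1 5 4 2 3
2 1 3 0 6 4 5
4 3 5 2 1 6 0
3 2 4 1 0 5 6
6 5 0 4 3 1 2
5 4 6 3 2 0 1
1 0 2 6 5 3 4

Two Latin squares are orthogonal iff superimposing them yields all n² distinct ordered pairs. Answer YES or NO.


Form the n² = 49 superimposed pairs (L1[i][j], L2[i][j]), row by row (rows and columns indexed from 0):
row 0: (5,0) (1,6) (6,1) (2,5) (3,4) (0,2) (4,3)
row 1: (3,2) (4,1) (2,3) (0,0) (6,6) (1,4) (5,5)
row 2: (4,4) (0,3) (3,5) (6,2) (5,1) (2,6) (1,0)
row 3: (6,3) (5,2) (0,4) (1,1) (2,0) (4,5) (3,6)
row 4: (0,6) (6,5) (4,0) (5,4) (1,3) (3,1) (2,2)
row 5: (2,5) (3,4) (1,6) (4,3) (0,2) (5,0) (6,1)
row 6: (1,1) (2,0) (5,2) (3,6) (4,5) (6,3) (0,4)
Orthogonality requires all 49 pairs distinct.
But the pair (2,5) repeats: cell (0,3) has L1 = 2, L2 = 5, and cell (5,0) has L1 = 2, L2 = 5.
A repeated pair means some other pair never occurs (only 35 distinct pairs out of 49), so the squares are not orthogonal.
Conclusion: NO.

NO


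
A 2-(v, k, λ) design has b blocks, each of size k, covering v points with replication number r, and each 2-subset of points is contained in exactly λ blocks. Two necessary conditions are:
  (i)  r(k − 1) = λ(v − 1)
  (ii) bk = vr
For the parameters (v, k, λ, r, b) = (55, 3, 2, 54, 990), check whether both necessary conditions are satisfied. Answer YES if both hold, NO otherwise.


Condition (i): r(k − 1) = 54·2 = 108; λ(v − 1) = 2·54 = 108. Match? YES.
Condition (ii): bk = 990·3 = 2970; vr = 55·54 = 2970. Match? YES.
Both conditions hold? YES.

YES


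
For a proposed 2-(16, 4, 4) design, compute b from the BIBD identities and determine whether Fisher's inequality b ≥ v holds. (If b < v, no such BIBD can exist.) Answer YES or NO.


r = λ(v − 1)/(k − 1) = 4·15/3 = 20.
b = vr/k = 16·20/4 = 80.
Fisher's inequality: b ≥ v ⇔ 80 ≥ 16? YES.

YES


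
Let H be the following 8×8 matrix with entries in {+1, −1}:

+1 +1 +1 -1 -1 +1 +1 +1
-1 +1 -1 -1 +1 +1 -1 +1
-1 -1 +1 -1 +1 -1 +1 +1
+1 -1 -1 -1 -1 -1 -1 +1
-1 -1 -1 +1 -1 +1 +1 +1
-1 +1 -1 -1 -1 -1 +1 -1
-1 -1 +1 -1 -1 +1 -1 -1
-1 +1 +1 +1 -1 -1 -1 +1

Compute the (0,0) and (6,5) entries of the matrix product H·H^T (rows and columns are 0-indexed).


Row 0 of H: [1, 1, 1, -1, -1, 1, 1, 1].
Row 5 of H: [-1, 1, -1, -1, -1, -1, 1, -1].
Row 6 of H: [-1, -1, 1, -1, -1, 1, -1, -1].
(H·H^T)[0][0] = Σ_j H[0][j]·H[0][j] = (1)² + (1)² + (1)² + (-1)² + (-1)² + (1)² + (1)² + (1)² = 1 + 1 + 1 + 1 + 1 + 1 + 1 + 1 = 8.
(H·H^T)[6][5] = Σ_j H[6][j]·H[5][j] = (-1)·(-1) + (-1)·(1) + (1)·(-1) + (-1)·(-1) + (-1)·(-1) + (1)·(-1) + (-1)·(1) + (-1)·(-1) = 1 + -1 + -1 + 1 + 1 + -1 + -1 + 1 = 0.
So rows 6 and 5 are orthogonal; the diagonal entry equals n = 8.

(0,0) entry = 8; (6,5) entry = 0.


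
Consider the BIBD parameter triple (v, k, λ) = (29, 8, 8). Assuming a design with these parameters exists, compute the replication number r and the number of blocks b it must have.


Any 2-(v, k, λ) BIBD satisfies two necessary conditions:
  (i)  Each point sits in r blocks, and counting incidences through any fixed point gives r(k − 1) = λ(v − 1), so r = λ(v − 1)/(k − 1).
  (ii) Total incidences bk = vr, so b = vr/k.
Step 1: r = λ(v − 1)/(k − 1) = 8·(29 − 1)/(8 − 1) = 8·28/7 = 224/7 = 32.
Step 2: b = vr/k = 29·32/8 = 928/8 = 116.
Check integrality: r = 32 ∈ Z ✓, b = 116 ∈ Z ✓.
(These identities are necessary conditions: they determine r and b for any design with these parameters, but do not by themselves prove that one exists.)

r = 32, b = 116.


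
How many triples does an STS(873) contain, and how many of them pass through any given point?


An STS(v) is a 2-(v, 3, 1) BIBD: block size k = 3, λ = 1.
Replication: r(k − 1) = λ(v − 1) ⇒ r·2 = 873 − 1 = 872 ⇒ r = 436.
Block count: bk = vr ⇒ b·3 = 873·436 = 380628 ⇒ b = 126876.

r = 436, b = 126876.


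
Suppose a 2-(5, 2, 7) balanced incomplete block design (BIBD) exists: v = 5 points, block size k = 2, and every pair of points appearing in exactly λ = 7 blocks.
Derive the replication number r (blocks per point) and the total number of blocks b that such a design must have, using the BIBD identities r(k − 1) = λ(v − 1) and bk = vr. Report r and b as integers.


Any 2-(v, k, λ) BIBD satisfies two necessary conditions:
  (i)  Each point sits in r blocks, and counting incidences through any fixed point gives r(k − 1) = λ(v − 1), so r = λ(v − 1)/(k − 1).
  (ii) Total incidences bk = vr, so b = vr/k.
Step 1: r = λ(v − 1)/(k − 1) = 7·(5 − 1)/(2 − 1) = 7·4/1 = 28/1 = 28.
Step 2: b = vr/k = 5·28/2 = 140/2 = 70.
Check integrality: r = 28 ∈ Z ✓, b = 70 ∈ Z ✓.
(These identities are necessary conditions: they determine r and b for any design with these parameters, but do not by themselves prove that one exists.)

r = 28, b = 70.


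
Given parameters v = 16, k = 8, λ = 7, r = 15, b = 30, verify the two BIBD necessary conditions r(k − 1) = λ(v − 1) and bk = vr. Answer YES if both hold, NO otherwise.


Condition (i): r(k − 1) = 15·7 = 105; λ(v − 1) = 7·15 = 105. Match? YES.
Condition (ii): bk = 30·8 = 240; vr = 16·15 = 240. Match? YES.
Both conditions hold? YES.

YES


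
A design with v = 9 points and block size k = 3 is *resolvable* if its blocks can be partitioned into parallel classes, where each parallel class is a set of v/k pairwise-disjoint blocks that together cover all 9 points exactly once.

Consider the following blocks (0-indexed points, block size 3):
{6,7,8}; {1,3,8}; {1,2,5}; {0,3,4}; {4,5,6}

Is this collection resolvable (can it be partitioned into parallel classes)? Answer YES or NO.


v = 9, block size k = 3, number of blocks = 5.
For resolvability, blocks must partition into parallel classes of size v/k = 3.
Total blocks must therefore be a multiple of 3: 5 = 3·1 + 2 ⇒ not divisible ✗.
Resolvable? NO.

NO


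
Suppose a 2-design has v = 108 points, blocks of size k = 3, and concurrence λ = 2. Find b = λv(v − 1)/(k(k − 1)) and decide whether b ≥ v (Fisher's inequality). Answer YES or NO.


b = λv(v − 1)/(k(k − 1)) = 2·108·107/(3·2) = 23112/6 = 3852.
Compare with v = 108: b ≥ v, so Fisher's inequality holds.

YES


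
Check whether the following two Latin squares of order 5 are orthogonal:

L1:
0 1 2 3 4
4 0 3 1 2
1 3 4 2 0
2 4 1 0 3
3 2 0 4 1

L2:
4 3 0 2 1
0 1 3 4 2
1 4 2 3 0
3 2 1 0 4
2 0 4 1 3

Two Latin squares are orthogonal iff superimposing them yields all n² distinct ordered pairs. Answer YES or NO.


Form the n² = 25 superimposed pairs (L1[i][j], L2[i][j]), row by row (rows and columns indexed from 0):
row 0: (0,4) (1,3) (2,0) (3,2) (4,1)
row 1: (4,0) (0,1) (3,3) (1,4) (2,2)
row 2: (1,1) (3,4) (4,2) (2,3) (0,0)
row 3: (2,3) (4,2) (1,1) (0,0) (3,4)
row 4: (3,2) (2,0) (0,4) (4,1) (1,3)
Orthogonality requires all 25 pairs distinct.
But the pair (2,3) repeats: cell (2,3) has L1 = 2, L2 = 3, and cell (3,0) has L1 = 2, L2 = 3.
A repeated pair means some other pair never occurs (only 15 distinct pairs out of 25), so the squares are not orthogonal.
Conclusion: NO.

NO


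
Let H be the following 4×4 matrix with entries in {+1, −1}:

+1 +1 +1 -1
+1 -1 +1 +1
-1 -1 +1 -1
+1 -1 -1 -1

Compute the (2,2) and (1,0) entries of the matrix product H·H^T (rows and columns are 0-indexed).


Row 0 of H: [1, 1, 1, -1].
Row 1 of H: [1, -1, 1, 1].
Row 2 of H: [-1, -1, 1, -1].
(H·H^T)[2][2] = Σ_j H[2][j]·H[2][j] = (-1)² + (-1)² + (1)² + (-1)² = 1 + 1 + 1 + 1 = 4.
(H·H^T)[1][0] = Σ_j H[1][j]·H[0][j] = (1)·(1) + (-1)·(1) + (1)·(1) + (1)·(-1) = 1 + -1 + 1 + -1 = 0.
So rows 1 and 0 are orthogonal; the diagonal entry equals n = 4.

(2,2) entry = 4; (1,0) entry = 0.


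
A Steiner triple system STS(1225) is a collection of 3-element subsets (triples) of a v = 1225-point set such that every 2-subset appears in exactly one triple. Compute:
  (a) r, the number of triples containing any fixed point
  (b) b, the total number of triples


An STS(v) is a 2-(v, 3, 1) BIBD: block size k = 3, λ = 1.
Replication: r(k − 1) = λ(v − 1) ⇒ r·2 = 1225 − 1 = 1224 ⇒ r = 612.
Block count: bk = vr ⇒ b·3 = 1225·612 = 749700 ⇒ b = 249900.

r = 612, b = 249900.


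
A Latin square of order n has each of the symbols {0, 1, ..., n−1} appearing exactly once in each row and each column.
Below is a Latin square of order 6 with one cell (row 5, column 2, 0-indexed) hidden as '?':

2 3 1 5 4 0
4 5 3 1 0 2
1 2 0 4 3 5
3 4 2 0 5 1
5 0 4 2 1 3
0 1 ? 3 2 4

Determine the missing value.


Row 5 contains symbols [0, 1, 2, 3, 4] — missing [5].
Column 2 contains symbols [0, 1, 2, 3, 4] — missing [5].
The missing symbol must appear in both missing sets; intersection = [5].
Therefore the hidden value is 5.

Missing value = 5.


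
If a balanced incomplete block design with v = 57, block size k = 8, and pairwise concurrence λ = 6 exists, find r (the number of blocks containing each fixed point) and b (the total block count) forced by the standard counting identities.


Any 2-(v, k, λ) BIBD satisfies two necessary conditions:
  (i)  Each point sits in r blocks, and counting incidences through any fixed point gives r(k − 1) = λ(v − 1), so r = λ(v − 1)/(k − 1).
  (ii) Total incidences bk = vr, so b = vr/k.
Step 1: r = λ(v − 1)/(k − 1) = 6·(57 − 1)/(8 − 1) = 6·56/7 = 336/7 = 48.
Step 2: b = vr/k = 57·48/8 = 2736/8 = 342.
Check integrality: r = 48 ∈ Z ✓, b = 342 ∈ Z ✓.
(These identities are necessary conditions: they determine r and b for any design with these parameters, but do not by themselves prove that one exists.)

r = 48, b = 342.


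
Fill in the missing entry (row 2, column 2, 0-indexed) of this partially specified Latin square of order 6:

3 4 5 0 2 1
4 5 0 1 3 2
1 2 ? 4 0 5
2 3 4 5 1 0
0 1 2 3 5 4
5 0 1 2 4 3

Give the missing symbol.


Row 2 contains symbols [0, 1, 2, 4, 5] — missing [3].
Column 2 contains symbols [0, 1, 2, 4, 5] — missing [3].
The missing symbol must appear in both missing sets; intersection = [3].
Therefore the hidden value is 3.

Missing value = 3.


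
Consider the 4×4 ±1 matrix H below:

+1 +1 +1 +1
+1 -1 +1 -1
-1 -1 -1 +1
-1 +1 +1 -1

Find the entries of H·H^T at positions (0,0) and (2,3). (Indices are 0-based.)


Row 0 of H: [1, 1, 1, 1].
Row 2 of H: [-1, -1, -1, 1].
Row 3 of H: [-1, 1, 1, -1].
(H·H^T)[0][0] = Σ_j H[0][j]·H[0][j] = (1)² + (1)² + (1)² + (1)² = 1 + 1 + 1 + 1 = 4.
(H·H^T)[2][3] = Σ_j H[2][j]·H[3][j] = (-1)·(-1) + (-1)·(1) + (-1)·(1) + (1)·(-1) = 1 + -1 + -1 + -1 = -2.
Rows 2 and 3 are not orthogonal (dot product = -2 ≠ 0), so H is not a Hadamard matrix.

(0,0) entry = 4; (2,3) entry = -2.


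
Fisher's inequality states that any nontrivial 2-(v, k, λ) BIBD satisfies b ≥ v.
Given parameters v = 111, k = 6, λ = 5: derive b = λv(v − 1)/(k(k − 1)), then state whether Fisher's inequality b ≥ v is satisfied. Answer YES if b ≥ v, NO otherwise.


r = λ(v − 1)/(k − 1) = 5·110/5 = 110.
b = vr/k = 111·110/6 = 2035.
Fisher's inequality: b ≥ v ⇔ 2035 ≥ 111? YES.

YES


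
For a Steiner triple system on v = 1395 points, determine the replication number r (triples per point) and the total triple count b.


An STS(v) is a 2-(v, 3, 1) BIBD: block size k = 3, λ = 1.
Replication: r(k − 1) = λ(v − 1) ⇒ r·2 = 1395 − 1 = 1394 ⇒ r = 697.
Block count: b = v(v − 1)/6 = 1395·1394/6 = 1944630/6 = 324105.
(Check via bk = vr: 324105·3 = 972315 = 1395·697 = 972315 ✓.)

r = 697, b = 324105.


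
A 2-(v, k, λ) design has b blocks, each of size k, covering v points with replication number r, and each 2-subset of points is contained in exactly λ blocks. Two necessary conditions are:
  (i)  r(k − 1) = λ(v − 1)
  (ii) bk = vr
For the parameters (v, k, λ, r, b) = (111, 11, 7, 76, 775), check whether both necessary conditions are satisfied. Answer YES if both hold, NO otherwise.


Condition (i): r(k − 1) = 76·10 = 760; λ(v − 1) = 7·110 = 770. Match? NO.
Condition (ii): bk = 775·11 = 8525; vr = 111·76 = 8436. Match? NO.
Both conditions hold? NO.

NO


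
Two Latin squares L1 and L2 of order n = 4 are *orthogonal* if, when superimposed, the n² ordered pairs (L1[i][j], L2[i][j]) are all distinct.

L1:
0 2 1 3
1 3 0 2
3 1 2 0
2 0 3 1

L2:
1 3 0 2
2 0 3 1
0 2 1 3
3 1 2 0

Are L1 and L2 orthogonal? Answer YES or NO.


Form the n² = 16 superimposed pairs (L1[i][j], L2[i][j]), row by row (rows and columns indexed from 0):
row 0: (0,1) (2,3) (1,0) (3,2)
row 1: (1,2) (3,0) (0,3) (2,1)
row 2: (3,0) (1,2) (2,1) (0,3)
row 3: (2,3) (0,1) (3,2) (1,0)
Orthogonality requires all 16 pairs distinct.
But the pair (3,0) repeats: cell (1,1) has L1 = 3, L2 = 0, and cell (2,0) has L1 = 3, L2 = 0.
A repeated pair means some other pair never occurs (only 8 distinct pairs out of 16), so the squares are not orthogonal.
Conclusion: NO.

NO


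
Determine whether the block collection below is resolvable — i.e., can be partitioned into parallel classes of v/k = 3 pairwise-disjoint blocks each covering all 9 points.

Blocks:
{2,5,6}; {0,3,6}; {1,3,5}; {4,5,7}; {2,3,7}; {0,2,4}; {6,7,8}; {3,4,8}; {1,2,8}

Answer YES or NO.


v = 9, block size k = 3, number of blocks = 9.
For resolvability, blocks must partition into parallel classes of size v/k = 3.
Total blocks must therefore be a multiple of 3: 9 = 3·3 + 0 ⇒ divisible ✓.
Consider block {2,5,6}. The only other block(s) in the collection disjoint from it are {3,4,8} — just 1 block(s). Any parallel class containing {2,5,6} would need 2 other blocks each disjoint from it, so no parallel class of size 3 can contain {2,5,6}.
Since every block must belong to some parallel class in a resolution, the collection cannot be partitioned into parallel classes.
Resolvable? NO.

NO


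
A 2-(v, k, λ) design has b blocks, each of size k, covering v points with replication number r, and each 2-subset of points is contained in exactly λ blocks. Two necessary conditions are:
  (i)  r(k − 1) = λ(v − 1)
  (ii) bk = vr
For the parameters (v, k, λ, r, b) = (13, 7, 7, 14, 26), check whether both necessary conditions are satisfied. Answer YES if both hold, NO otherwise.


Condition (i): r(k − 1) = 14·6 = 84; λ(v − 1) = 7·12 = 84. Match? YES.
Condition (ii): bk = 26·7 = 182; vr = 13·14 = 182. Match? YES.
Both conditions hold? YES.

YES


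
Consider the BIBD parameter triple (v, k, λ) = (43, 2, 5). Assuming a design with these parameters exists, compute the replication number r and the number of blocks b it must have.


Any 2-(v, k, λ) BIBD satisfies two necessary conditions:
  (i)  Each point sits in r blocks, and counting incidences through any fixed point gives r(k − 1) = λ(v − 1), so r = λ(v − 1)/(k − 1).
  (ii) Total incidences bk = vr, so b = vr/k.
Step 1: r = λ(v − 1)/(k − 1) = 5·(43 − 1)/(2 − 1) = 5·42/1 = 210/1 = 210.
Step 2: b = vr/k = 43·210/2 = 9030/2 = 4515.
Check integrality: r = 210 ∈ Z ✓, b = 4515 ∈ Z ✓.
(These identities are necessary conditions: they determine r and b for any design with these parameters, but do not by themselves prove that one exists.)

r = 210, b = 4515.


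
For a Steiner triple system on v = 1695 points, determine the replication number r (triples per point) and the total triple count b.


An STS(v) is a 2-(v, 3, 1) BIBD: block size k = 3, λ = 1.
Replication: r(k − 1) = λ(v − 1) ⇒ r·2 = 1695 − 1 = 1694 ⇒ r = 847.
Block count: bk = vr ⇒ b·3 = 1695·847 = 1435665 ⇒ b = 478555.
(Check via b = v(v − 1)/6 = 1695·1694/6 = 2871330/6 = 478555.)

r = 847, b = 478555.


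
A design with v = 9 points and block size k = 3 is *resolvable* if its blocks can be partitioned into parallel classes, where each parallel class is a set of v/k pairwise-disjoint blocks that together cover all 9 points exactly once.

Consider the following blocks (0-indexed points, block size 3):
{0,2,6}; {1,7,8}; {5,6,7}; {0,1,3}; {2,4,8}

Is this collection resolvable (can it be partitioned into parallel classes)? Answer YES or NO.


v = 9, block size k = 3, number of blocks = 5.
For resolvability, blocks must partition into parallel classes of size v/k = 3.
Total blocks must therefore be a multiple of 3: 5 = 3·1 + 2 ⇒ not divisible ✗.
Resolvable? NO.

NO


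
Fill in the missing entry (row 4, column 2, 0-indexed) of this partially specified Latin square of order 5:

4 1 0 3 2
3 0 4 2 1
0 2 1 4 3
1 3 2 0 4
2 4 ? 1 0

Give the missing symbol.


Row 4 contains symbols [0, 1, 2, 4] — missing [3].
Column 2 contains symbols [0, 1, 2, 4] — missing [3].
The missing symbol must appear in both missing sets; intersection = [3].
Therefore the hidden value is 3.

Missing value = 3.


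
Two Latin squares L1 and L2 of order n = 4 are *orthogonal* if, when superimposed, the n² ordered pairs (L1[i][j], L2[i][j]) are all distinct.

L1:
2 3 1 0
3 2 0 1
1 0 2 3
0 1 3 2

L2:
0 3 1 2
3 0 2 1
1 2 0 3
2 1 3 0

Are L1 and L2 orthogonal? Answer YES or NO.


Form the n² = 16 superimposed pairs (L1[i][j], L2[i][j]), row by row (rows and columns indexed from 0):
row 0: (2,0) (3,3) (1,1) (0,2)
row 1: (3,3) (2,0) (0,2) (1,1)
row 2: (1,1) (0,2) (2,0) (3,3)
row 3: (0,2) (1,1) (3,3) (2,0)
Orthogonality requires all 16 pairs distinct.
But the pair (3,3) repeats: cell (0,1) has L1 = 3, L2 = 3, and cell (1,0) has L1 = 3, L2 = 3.
A repeated pair means some other pair never occurs (only 4 distinct pairs out of 16), so the squares are not orthogonal.
Conclusion: NO.

NO


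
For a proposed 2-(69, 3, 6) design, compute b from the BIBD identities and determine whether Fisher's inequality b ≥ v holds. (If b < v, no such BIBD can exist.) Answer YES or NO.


r = λ(v − 1)/(k − 1) = 6·68/2 = 204.
b = vr/k = 69·204/3 = 4692.
Fisher's inequality: b ≥ v ⇔ 4692 ≥ 69? YES.

YES


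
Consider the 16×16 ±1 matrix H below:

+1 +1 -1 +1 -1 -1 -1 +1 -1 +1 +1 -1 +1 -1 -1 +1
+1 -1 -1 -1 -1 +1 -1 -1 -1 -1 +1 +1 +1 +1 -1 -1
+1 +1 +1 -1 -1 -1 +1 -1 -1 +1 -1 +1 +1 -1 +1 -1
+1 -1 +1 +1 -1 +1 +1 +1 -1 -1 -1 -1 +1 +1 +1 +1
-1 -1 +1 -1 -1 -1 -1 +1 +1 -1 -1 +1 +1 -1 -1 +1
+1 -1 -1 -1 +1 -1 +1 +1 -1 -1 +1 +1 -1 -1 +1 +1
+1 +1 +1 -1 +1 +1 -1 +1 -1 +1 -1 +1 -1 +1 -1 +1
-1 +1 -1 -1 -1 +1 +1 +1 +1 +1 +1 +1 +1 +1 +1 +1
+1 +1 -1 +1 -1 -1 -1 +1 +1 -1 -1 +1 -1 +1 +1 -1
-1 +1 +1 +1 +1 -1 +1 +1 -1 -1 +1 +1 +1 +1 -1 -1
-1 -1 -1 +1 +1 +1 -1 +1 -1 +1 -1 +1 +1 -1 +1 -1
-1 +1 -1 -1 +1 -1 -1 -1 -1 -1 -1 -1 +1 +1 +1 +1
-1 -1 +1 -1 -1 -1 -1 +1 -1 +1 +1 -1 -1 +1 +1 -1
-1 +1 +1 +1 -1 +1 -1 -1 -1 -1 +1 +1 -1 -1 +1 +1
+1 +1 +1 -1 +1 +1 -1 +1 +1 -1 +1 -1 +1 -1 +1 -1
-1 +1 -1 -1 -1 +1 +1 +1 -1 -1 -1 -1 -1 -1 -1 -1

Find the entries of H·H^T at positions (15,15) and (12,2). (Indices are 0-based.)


Row 2 of H: [1, 1, 1, -1, -1, -1, 1, -1, -1, 1, -1, 1, 1, -1, 1, -1].
Row 12 of H: [-1, -1, 1, -1, -1, -1, -1, 1, -1, 1, 1, -1, -1, 1, 1, -1].
Row 15 of H: [-1, 1, -1, -1, -1, 1, 1, 1, -1, -1, -1, -1, -1, -1, -1, -1].
(H·H^T)[15][15] = Σ_j H[15][j]·H[15][j] = (-1)² + (1)² + (-1)² + (-1)² + (-1)² + (1)² + (1)² + (1)² + (-1)² + (-1)² + (-1)² + (-1)² + (-1)² + (-1)² + (-1)² + (-1)² = 1 + 1 + 1 + 1 + 1 + 1 + 1 + 1 + 1 + 1 + 1 + 1 + 1 + 1 + 1 + 1 = 16.
(H·H^T)[12][2] = Σ_j H[12][j]·H[2][j] = (-1)·(1) + (-1)·(1) + (1)·(1) + (-1)·(-1) + (-1)·(-1) + (-1)·(-1) + (-1)·(1) + (1)·(-1) + (-1)·(-1) + (1)·(1) + (1)·(-1) + (-1)·(1) + (-1)·(1) + (1)·(-1) + (1)·(1) + (-1)·(-1) = -1 + -1 + 1 + 1 + 1 + 1 + -1 + -1 + 1 + 1 + -1 + -1 + -1 + -1 + 1 + 1 = 0.
So rows 12 and 2 are orthogonal; the diagonal entry equals n = 16.

(15,15) entry = 16; (12,2) entry = 0.


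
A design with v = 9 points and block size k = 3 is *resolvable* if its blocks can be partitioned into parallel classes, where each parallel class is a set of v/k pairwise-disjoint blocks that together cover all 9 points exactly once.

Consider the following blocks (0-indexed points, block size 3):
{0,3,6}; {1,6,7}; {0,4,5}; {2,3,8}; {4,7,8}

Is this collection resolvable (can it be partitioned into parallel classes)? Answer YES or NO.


v = 9, block size k = 3, number of blocks = 5.
For resolvability, blocks must partition into parallel classes of size v/k = 3.
Total blocks must therefore be a multiple of 3: 5 = 3·1 + 2 ⇒ not divisible ✗.
Resolvable? NO.

NO


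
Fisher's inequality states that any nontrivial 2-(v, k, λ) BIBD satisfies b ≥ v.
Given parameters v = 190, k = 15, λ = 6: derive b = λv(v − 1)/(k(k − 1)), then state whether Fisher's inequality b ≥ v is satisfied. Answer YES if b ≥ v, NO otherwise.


b = λv(v − 1)/(k(k − 1)) = 6·190·189/(15·14) = 215460/210 = 1026.
Compare with v = 190: b ≥ v, so Fisher's inequality holds.

YES


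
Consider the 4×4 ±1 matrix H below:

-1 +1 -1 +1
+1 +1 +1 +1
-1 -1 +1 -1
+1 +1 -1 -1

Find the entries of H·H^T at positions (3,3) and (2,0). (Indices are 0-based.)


Row 0 of H: [-1, 1, -1, 1].
Row 2 of H: [-1, -1, 1, -1].
Row 3 of H: [1, 1, -1, -1].
(H·H^T)[3][3] = Σ_j H[3][j]·H[3][j] = (1)² + (1)² + (-1)² + (-1)² = 1 + 1 + 1 + 1 = 4.
(H·H^T)[2][0] = Σ_j H[2][j]·H[0][j] = (-1)·(-1) + (-1)·(1) + (1)·(-1) + (-1)·(1) = 1 + -1 + -1 + -1 = -2.
Rows 2 and 0 are not orthogonal (dot product = -2 ≠ 0), so H is not a Hadamard matrix.

(3,3) entry = 4; (2,0) entry = -2.


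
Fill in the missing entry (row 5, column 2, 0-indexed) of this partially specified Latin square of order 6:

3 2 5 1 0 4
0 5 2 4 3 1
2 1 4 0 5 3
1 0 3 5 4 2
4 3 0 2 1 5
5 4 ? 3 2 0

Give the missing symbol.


Row 5 contains symbols [0, 2, 3, 4, 5] — missing [1].
Column 2 contains symbols [0, 2, 3, 4, 5] — missing [1].
The missing symbol must appear in both missing sets; intersection = [1].
Therefore the hidden value is 1.

Missing value = 1.


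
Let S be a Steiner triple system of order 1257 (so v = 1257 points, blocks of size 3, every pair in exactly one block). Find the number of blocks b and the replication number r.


An STS(v) is a 2-(v, 3, 1) BIBD: block size k = 3, λ = 1.
Replication: r(k − 1) = λ(v − 1) ⇒ r·2 = 1257 − 1 = 1256 ⇒ r = 628.
Block count: b = v(v − 1)/6 = 1257·1256/6 = 1578792/6 = 263132.
(Check via bk = vr: 263132·3 = 789396 = 1257·628 = 789396 ✓.)

r = 628, b = 263132.


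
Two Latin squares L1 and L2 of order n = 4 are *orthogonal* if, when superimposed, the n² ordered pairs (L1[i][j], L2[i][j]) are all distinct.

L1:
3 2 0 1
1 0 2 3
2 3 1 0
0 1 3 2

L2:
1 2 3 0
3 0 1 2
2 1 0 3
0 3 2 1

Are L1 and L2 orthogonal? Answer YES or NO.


Form the n² = 16 superimposed pairs (L1[i][j], L2[i][j]), row by row (rows and columns indexed from 0):
row 0: (3,1) (2,2) (0,3) (1,0)
row 1: (1,3) (0,0) (2,1) (3,2)
row 2: (2,2) (3,1) (1,0) (0,3)
row 3: (0,0) (1,3) (3,2) (2,1)
Orthogonality requires all 16 pairs distinct.
But the pair (2,2) repeats: cell (0,1) has L1 = 2, L2 = 2, and cell (2,0) has L1 = 2, L2 = 2.
A repeated pair means some other pair never occurs (only 8 distinct pairs out of 16), so the squares are not orthogonal.
Conclusion: NO.

NO


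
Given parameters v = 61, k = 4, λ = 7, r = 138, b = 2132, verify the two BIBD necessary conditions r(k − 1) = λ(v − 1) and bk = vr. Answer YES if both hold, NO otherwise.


Condition (i): r(k − 1) = 138·3 = 414; λ(v − 1) = 7·60 = 420. Match? NO.
Condition (ii): bk = 2132·4 = 8528; vr = 61·138 = 8418. Match? NO.
Both conditions hold? NO.

NO


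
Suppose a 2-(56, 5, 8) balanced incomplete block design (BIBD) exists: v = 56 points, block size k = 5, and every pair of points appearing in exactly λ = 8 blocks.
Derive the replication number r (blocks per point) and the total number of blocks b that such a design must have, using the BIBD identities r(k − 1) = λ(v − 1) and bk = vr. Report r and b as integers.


Any 2-(v, k, λ) BIBD satisfies two necessary conditions:
  (i)  Each point sits in r blocks, and counting incidences through any fixed point gives r(k − 1) = λ(v − 1), so r = λ(v − 1)/(k − 1).
  (ii) Total incidences bk = vr, so b = vr/k.
Step 1: r = λ(v − 1)/(k − 1) = 8·(56 − 1)/(5 − 1) = 8·55/4 = 440/4 = 110.
Step 2: b = vr/k = 56·110/5 = 6160/5 = 1232.
Check integrality: r = 110 ∈ Z ✓, b = 1232 ∈ Z ✓.
(These identities are necessary conditions: they determine r and b for any design with these parameters, but do not by themselves prove that one exists.)

r = 110, b = 1232.


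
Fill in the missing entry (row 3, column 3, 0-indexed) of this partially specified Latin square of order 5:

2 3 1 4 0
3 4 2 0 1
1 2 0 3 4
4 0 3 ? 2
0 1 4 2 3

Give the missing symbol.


Row 3 contains symbols [0, 2, 3, 4] — missing [1].
Column 3 contains symbols [0, 2, 3, 4] — missing [1].
The missing symbol must appear in both missing sets; intersection = [1].
Therefore the hidden value is 1.

Missing value = 1.


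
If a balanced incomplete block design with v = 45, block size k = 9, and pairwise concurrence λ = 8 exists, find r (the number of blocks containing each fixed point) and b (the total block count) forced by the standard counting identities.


Any 2-(v, k, λ) BIBD satisfies two necessary conditions:
  (i)  Each point sits in r blocks, and counting incidences through any fixed point gives r(k − 1) = λ(v − 1), so r = λ(v − 1)/(k − 1).
  (ii) Total incidences bk = vr, so b = vr/k.
Step 1: r = λ(v − 1)/(k − 1) = 8·(45 − 1)/(9 − 1) = 8·44/8 = 352/8 = 44.
Step 2: b = vr/k = 45·44/9 = 1980/9 = 220.
Check integrality: r = 44 ∈ Z ✓, b = 220 ∈ Z ✓.
(These identities are necessary conditions: they determine r and b for any design with these parameters, but do not by themselves prove that one exists.)

r = 44, b = 220.


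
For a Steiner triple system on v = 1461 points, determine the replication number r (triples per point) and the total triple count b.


An STS(v) is a 2-(v, 3, 1) BIBD: block size k = 3, λ = 1.
Replication: r(k − 1) = λ(v − 1) ⇒ r·2 = 1461 − 1 = 1460 ⇒ r = 730.
Block count: b = v(v − 1)/6 = 1461·1460/6 = 2133060/6 = 355510.
(Check via bk = vr: 355510·3 = 1066530 = 1461·730 = 1066530 ✓.)

r = 730, b = 355510.


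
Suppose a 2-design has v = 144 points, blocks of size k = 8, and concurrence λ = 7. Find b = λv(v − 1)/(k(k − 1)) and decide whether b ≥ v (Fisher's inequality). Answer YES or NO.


r = λ(v − 1)/(k − 1) = 7·143/7 = 143.
b = vr/k = 144·143/8 = 2574.
Fisher's inequality: b ≥ v ⇔ 2574 ≥ 144? YES.

YES


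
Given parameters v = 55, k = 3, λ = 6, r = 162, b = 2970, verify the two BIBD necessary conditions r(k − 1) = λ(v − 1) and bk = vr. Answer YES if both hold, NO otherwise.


Condition (i): r(k − 1) = 162·2 = 324; λ(v − 1) = 6·54 = 324. Match? YES.
Condition (ii): bk = 2970·3 = 8910; vr = 55·162 = 8910. Match? YES.
Both conditions hold? YES.

YES


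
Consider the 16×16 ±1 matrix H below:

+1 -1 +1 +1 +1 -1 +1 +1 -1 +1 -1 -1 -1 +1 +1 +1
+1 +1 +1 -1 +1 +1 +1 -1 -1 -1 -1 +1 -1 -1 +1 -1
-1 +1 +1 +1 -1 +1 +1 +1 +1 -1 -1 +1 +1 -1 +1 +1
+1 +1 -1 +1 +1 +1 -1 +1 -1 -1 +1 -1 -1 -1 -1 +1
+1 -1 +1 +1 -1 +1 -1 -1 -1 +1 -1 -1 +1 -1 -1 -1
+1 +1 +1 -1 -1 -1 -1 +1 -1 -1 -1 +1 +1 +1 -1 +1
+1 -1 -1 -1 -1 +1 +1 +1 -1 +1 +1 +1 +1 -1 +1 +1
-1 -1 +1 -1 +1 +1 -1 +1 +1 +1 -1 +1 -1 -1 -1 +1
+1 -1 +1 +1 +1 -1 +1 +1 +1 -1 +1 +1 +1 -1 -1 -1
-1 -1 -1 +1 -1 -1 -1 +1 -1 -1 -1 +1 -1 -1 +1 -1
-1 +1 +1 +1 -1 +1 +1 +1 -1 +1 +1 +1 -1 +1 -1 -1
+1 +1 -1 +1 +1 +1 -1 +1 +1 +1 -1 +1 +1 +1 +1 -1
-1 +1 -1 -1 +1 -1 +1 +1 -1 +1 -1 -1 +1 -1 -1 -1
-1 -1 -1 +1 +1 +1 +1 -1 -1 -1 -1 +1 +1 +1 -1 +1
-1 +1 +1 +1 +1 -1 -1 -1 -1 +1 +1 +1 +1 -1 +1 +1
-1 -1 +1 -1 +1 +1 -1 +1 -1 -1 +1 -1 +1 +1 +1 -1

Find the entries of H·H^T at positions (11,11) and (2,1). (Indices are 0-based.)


Row 1 of H: [1, 1, 1, -1, 1, 1, 1, -1, -1, -1, -1, 1, -1, -1, 1, -1].
Row 2 of H: [-1, 1, 1, 1, -1, 1, 1, 1, 1, -1, -1, 1, 1, -1, 1, 1].
Row 11 of H: [1, 1, -1, 1, 1, 1, -1, 1, 1, 1, -1, 1, 1, 1, 1, -1].
(H·H^T)[11][11] = Σ_j H[11][j]·H[11][j] = (1)² + (1)² + (-1)² + (1)² + (1)² + (1)² + (-1)² + (1)² + (1)² + (1)² + (-1)² + (1)² + (1)² + (1)² + (1)² + (-1)² = 1 + 1 + 1 + 1 + 1 + 1 + 1 + 1 + 1 + 1 + 1 + 1 + 1 + 1 + 1 + 1 = 16.
(H·H^T)[2][1] = Σ_j H[2][j]·H[1][j] = (-1)·(1) + (1)·(1) + (1)·(1) + (1)·(-1) + (-1)·(1) + (1)·(1) + (1)·(1) + (1)·(-1) + (1)·(-1) + (-1)·(-1) + (-1)·(-1) + (1)·(1) + (1)·(-1) + (-1)·(-1) + (1)·(1) + (1)·(-1) = -1 + 1 + 1 + -1 + -1 + 1 + 1 + -1 + -1 + 1 + 1 + 1 + -1 + 1 + 1 + -1 = 2.
Rows 2 and 1 are not orthogonal (dot product = 2 ≠ 0), so H is not a Hadamard matrix.

(11,11) entry = 16; (2,1) entry = 2.


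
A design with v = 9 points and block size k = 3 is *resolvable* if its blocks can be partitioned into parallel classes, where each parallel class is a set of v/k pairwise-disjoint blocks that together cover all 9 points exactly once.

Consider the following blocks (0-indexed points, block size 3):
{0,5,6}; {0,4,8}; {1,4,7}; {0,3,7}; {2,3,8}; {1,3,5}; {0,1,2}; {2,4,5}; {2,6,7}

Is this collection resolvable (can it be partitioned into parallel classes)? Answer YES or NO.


v = 9, block size k = 3, number of blocks = 9.
For resolvability, blocks must partition into parallel classes of size v/k = 3.
Total blocks must therefore be a multiple of 3: 9 = 3·3 + 0 ⇒ divisible ✓.
Consider block {0,3,7}. The only other block(s) in the collection disjoint from it are {2,4,5} — just 1 block(s). Any parallel class containing {0,3,7} would need 2 other blocks each disjoint from it, so no parallel class of size 3 can contain {0,3,7}.
Since every block must belong to some parallel class in a resolution, the collection cannot be partitioned into parallel classes.
Resolvable? NO.

NO


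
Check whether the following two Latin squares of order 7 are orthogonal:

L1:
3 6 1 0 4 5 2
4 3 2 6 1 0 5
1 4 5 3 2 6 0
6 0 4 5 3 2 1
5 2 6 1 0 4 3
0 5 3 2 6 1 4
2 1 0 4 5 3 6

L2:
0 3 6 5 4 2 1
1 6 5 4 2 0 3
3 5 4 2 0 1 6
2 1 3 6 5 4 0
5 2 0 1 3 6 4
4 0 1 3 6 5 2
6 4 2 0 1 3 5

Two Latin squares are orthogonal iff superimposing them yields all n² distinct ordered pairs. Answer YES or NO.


Form the n² = 49 superimposed pairs (L1[i][j], L2[i][j]), row by row (rows and columns indexed from 0):
row 0: (3,0) (6,3) (1,6) (0,5) (4,4) (5,2) (2,1)
row 1: (4,1) (3,6) (2,5) (6,4) (1,2) (0,0) (5,3)
row 2: (1,3) (4,5) (5,4) (3,2) (2,0) (6,1) (0,6)
row 3: (6,2) (0,1) (4,3) (5,6) (3,5) (2,4) (1,0)
row 4: (5,5) (2,2) (6,0) (1,1) (0,3) (4,6) (3,4)
row 5: (0,4) (5,0) (3,1) (2,3) (6,6) (1,5) (4,2)
row 6: (2,6) (1,4) (0,2) (4,0) (5,1) (3,3) (6,5)
Orthogonality requires all 49 pairs distinct.
Check by first coordinate: for each symbol s of L1, list the L2 entries in the n cells where L1 = s; they must all differ.
  L1 = 0: L2 entries (in reading order) 5, 0, 6, 1, 3, 4, 2 — all 7 distinct ✓
  L1 = 1: L2 entries (in reading order) 6, 2, 3, 0, 1, 5, 4 — all 7 distinct ✓
  L1 = 2: L2 entries (in reading order) 1, 5, 0, 4, 2, 3, 6 — all 7 distinct ✓
  L1 = 3: L2 entries (in reading order) 0, 6, 2, 5, 4, 1, 3 — all 7 distinct ✓
  L1 = 4: L2 entries (in reading order) 4, 1, 5, 3, 6, 2, 0 — all 7 distinct ✓
  L1 = 5: L2 entries (in reading order) 2, 3, 4, 6, 5, 0, 1 — all 7 distinct ✓
  L1 = 6: L2 entries (in reading order) 3, 4, 1, 2, 0, 6, 5 — all 7 distinct ✓
Every symbol of L1 meets every symbol of L2 exactly once, so all 49 pairs are distinct (49 of 49).
Conclusion: YES.

YES


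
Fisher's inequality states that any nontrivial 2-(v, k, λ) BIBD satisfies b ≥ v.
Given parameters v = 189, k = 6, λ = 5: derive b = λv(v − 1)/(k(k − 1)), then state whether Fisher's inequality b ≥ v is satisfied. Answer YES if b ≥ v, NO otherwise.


b = λv(v − 1)/(k(k − 1)) = 5·189·188/(6·5) = 177660/30 = 5922.
Compare with v = 189: b ≥ v, so Fisher's inequality holds.

YES


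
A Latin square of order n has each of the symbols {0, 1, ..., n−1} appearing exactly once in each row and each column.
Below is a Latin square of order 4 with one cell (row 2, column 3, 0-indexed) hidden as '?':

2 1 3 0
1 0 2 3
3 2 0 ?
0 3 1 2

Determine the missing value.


Row 2 contains symbols [0, 2, 3] — missing [1].
Column 3 contains symbols [0, 2, 3] — missing [1].
The missing symbol must appear in both missing sets; intersection = [1].
Therefore the hidden value is 1.

Missing value = 1.
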